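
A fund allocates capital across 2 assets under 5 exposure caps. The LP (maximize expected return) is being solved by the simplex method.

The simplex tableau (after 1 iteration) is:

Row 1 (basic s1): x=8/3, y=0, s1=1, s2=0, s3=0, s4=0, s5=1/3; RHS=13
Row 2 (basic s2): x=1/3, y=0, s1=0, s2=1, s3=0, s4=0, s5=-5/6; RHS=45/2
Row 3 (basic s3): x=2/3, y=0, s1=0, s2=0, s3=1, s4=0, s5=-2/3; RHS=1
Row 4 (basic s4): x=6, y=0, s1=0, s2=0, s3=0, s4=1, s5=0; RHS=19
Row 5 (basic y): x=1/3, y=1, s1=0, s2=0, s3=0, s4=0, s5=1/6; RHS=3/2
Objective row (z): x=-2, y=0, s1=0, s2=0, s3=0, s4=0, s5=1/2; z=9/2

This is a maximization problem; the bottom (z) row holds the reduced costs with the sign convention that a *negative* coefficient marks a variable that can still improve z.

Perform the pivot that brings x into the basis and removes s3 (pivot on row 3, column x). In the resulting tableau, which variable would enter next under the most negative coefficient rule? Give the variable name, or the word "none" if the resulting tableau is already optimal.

s5

Pivot element 2/3. New z-row = old z-row − (-2)·(row 3/(2/3)).
Updated z-row coefficients: x: 0, y: 0, s1: 0, s2: 0, s3: 3, s4: 0, s5: -3/2.
The most negative is -3/2 in column s5, so s5 would enter next.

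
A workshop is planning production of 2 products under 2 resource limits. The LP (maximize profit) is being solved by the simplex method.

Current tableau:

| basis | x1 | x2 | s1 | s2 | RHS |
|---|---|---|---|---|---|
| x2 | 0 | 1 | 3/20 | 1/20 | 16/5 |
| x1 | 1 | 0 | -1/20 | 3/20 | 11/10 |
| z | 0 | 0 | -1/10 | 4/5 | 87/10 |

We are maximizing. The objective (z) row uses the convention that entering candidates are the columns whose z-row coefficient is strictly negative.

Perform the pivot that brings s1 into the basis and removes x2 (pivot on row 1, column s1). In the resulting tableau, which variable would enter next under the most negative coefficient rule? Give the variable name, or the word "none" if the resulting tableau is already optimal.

Pivot element 3/20. New z-row = old z-row − (-1/10)·(row 1/(3/20)).
Updated z-row coefficients: x1: 0, x2: 2/3, s1: 0, s2: 5/6.
No coefficient is strictly negative; the tableau after this pivot is optimal.

none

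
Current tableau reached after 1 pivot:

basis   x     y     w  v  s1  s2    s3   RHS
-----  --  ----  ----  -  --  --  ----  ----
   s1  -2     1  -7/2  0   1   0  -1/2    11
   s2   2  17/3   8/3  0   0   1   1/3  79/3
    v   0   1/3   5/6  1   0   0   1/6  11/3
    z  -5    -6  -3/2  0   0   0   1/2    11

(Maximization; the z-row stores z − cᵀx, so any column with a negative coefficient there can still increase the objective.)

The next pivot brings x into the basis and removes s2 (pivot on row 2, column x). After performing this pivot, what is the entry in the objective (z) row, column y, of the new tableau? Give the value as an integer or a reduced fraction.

Pivot element is row 2, column x: 2.
Normalize row 2: new (row 2, y) = (17/3)/2 = 17/6.
z-row ← z-row − (-5)·(new row 2): -6 − (-5)·(17/6) = 49/6.

49/6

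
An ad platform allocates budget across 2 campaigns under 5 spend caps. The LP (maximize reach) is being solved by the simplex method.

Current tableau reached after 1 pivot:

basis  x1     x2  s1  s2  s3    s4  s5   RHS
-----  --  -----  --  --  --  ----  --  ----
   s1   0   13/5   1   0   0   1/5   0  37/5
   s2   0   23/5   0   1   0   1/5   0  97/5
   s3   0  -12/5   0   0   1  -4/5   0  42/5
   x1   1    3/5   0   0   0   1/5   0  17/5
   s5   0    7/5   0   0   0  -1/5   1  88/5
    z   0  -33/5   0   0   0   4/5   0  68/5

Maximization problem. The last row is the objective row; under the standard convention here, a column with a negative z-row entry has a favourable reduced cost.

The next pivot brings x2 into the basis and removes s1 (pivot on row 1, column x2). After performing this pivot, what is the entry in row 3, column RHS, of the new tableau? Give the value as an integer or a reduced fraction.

Pivot element is row 1, column x2: 13/5.
Normalize row 1: new (row 1, RHS) = (37/5)/(13/5) = 37/13.
row 3 ← row 3 − (-12/5)·(new row 1): 42/5 − (-12/5)·(37/13) = 198/13.

198/13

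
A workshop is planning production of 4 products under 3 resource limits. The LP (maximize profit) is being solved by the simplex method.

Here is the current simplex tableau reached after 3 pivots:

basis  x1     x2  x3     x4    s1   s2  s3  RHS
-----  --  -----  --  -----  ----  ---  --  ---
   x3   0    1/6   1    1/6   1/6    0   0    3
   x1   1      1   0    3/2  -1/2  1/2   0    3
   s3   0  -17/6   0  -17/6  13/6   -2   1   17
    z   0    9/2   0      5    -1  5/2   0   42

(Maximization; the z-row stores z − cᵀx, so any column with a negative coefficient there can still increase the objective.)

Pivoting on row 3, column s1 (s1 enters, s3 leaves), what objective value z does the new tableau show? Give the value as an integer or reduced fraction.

Minimum ratio for s1: 17/(13/6) = 102/13.
z changes by −(z-row coeff of s1)·ratio = −(-1)·(102/13) = 102/13.
New z = 42 + (102/13) = 648/13.

648/13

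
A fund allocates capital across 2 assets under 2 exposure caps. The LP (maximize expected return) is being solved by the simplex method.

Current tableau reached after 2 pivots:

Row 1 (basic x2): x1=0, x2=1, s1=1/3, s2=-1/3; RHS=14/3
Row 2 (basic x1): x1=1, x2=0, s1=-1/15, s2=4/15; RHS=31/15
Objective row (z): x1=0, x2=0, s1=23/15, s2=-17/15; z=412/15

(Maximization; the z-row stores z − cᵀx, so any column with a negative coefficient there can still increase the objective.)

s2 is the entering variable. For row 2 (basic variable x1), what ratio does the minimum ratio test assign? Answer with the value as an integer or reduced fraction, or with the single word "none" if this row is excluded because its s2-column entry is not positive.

31/4

Ratio = RHS / (s2 entry) = (31/15) / (4/15) = 31/4.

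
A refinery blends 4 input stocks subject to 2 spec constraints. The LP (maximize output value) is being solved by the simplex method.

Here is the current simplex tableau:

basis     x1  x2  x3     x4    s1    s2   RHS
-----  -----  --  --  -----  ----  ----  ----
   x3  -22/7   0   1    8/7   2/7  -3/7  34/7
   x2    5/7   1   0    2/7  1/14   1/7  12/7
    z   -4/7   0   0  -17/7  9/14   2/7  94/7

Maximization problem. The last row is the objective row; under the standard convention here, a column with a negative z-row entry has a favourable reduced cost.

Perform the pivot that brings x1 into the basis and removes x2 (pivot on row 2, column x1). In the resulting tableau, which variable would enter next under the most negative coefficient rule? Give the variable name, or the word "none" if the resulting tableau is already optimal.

x4

Pivot element 5/7. New z-row = old z-row − (-4/7)·(row 2/(5/7)).
Updated z-row coefficients: x1: 0, x2: 4/5, x3: 0, x4: -11/5, s1: 7/10, s2: 2/5.
The most negative is -11/5 in column x4, so x4 would enter next.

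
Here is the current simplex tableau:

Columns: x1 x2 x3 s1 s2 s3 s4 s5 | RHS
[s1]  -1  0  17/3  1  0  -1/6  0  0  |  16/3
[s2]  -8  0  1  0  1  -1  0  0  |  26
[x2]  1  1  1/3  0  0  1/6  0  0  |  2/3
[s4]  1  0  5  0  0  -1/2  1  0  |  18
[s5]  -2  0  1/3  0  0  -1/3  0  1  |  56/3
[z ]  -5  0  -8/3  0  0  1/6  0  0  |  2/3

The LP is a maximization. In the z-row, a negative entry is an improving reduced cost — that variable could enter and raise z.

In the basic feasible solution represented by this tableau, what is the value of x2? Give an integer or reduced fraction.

2/3

x2 is basic (row 3); its value is the RHS of that row: 2/3.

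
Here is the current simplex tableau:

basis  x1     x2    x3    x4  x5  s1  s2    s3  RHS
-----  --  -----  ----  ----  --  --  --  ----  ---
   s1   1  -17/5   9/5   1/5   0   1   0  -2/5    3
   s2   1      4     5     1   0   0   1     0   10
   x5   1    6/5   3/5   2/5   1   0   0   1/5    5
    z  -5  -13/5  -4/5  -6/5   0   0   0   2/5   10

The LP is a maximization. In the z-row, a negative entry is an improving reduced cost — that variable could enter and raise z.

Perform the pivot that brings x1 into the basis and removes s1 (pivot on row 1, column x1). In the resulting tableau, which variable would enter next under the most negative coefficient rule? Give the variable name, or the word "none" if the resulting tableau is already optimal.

x2

Pivot element 1. New z-row = old z-row − (-5)·(row 1/1).
Updated z-row coefficients: x1: 0, x2: -98/5, x3: 41/5, x4: -1/5, x5: 0, s1: 5, s2: 0, s3: -8/5.
The most negative is -98/5 in column x2, so x2 would enter next.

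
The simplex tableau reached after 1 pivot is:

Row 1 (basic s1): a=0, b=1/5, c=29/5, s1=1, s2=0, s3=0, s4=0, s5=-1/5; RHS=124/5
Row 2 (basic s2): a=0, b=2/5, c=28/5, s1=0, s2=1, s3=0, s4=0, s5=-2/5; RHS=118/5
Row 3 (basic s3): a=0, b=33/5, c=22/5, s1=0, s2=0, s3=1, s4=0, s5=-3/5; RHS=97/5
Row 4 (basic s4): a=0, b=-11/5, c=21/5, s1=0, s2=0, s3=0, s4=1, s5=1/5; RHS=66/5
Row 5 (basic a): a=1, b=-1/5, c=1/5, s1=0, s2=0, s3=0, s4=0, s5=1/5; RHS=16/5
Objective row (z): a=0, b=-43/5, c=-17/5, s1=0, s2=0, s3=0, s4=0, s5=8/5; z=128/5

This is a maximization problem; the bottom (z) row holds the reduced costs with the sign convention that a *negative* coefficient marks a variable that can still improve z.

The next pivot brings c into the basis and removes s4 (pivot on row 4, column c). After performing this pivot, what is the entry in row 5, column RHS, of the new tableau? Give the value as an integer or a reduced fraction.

18/7

Pivot element is row 4, column c: 21/5.
Normalize row 4: new (row 4, RHS) = (66/5)/(21/5) = 22/7.
row 5 ← row 5 − (1/5)·(new row 4): 16/5 − (1/5)·(22/7) = 18/7.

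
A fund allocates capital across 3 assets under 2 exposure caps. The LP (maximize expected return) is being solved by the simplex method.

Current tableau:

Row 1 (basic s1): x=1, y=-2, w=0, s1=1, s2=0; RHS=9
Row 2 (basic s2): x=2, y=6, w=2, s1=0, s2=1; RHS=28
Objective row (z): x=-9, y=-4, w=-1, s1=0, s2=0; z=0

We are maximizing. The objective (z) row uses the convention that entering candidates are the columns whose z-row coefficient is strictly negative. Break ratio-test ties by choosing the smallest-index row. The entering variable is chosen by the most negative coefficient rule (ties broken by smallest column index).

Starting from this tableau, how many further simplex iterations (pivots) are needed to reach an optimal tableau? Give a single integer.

2

pivot: x in, s1 out → z = 81
pivot: y in, s2 out → z = 103
No improving column remains; optimal.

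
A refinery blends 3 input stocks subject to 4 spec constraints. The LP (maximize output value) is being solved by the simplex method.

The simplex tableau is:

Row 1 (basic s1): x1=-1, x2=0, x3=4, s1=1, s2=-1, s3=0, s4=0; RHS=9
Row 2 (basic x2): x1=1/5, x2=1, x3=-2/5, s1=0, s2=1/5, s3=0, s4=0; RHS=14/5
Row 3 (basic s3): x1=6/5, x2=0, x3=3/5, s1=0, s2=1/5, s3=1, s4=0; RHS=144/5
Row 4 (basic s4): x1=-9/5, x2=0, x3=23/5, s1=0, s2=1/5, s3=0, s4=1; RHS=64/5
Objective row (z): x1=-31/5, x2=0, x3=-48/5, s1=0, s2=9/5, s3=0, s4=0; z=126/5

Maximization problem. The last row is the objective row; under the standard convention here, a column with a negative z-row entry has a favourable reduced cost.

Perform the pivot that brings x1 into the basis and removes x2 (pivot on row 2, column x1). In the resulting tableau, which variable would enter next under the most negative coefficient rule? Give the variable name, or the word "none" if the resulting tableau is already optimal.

Pivot element 1/5. New z-row = old z-row − (-31/5)·(row 2/(1/5)).
Updated z-row coefficients: x1: 0, x2: 31, x3: -22, s1: 0, s2: 8, s3: 0, s4: 0.
The most negative is -22 in column x3, so x3 would enter next.

x3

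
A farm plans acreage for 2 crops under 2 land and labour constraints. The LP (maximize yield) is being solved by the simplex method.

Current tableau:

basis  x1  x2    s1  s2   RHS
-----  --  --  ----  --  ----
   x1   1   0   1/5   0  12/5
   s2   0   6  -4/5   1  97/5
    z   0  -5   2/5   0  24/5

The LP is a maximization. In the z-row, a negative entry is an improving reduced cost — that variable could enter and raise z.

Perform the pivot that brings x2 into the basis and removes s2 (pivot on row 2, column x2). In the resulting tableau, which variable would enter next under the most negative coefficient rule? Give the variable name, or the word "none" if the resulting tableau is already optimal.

Pivot element 6. New z-row = old z-row − (-5)·(row 2/6).
Updated z-row coefficients: x1: 0, x2: 0, s1: -4/15, s2: 5/6.
The most negative is -4/15 in column s1, so s1 would enter next.

s1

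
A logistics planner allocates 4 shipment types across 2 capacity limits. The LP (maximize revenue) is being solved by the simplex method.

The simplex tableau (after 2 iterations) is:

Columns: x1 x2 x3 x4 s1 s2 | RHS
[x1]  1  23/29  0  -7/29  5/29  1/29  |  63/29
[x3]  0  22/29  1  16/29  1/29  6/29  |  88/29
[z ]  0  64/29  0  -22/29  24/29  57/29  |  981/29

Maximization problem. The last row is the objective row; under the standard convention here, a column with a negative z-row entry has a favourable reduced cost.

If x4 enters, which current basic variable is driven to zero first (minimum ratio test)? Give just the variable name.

x3

Ratios: row 1 (x1): entry -7/29 ≤ 0, skip; row 2 (x3): (88/29)/(16/29) = 11/2.
Minimum ratio 11/2 is in the x3 row, so x3 leaves.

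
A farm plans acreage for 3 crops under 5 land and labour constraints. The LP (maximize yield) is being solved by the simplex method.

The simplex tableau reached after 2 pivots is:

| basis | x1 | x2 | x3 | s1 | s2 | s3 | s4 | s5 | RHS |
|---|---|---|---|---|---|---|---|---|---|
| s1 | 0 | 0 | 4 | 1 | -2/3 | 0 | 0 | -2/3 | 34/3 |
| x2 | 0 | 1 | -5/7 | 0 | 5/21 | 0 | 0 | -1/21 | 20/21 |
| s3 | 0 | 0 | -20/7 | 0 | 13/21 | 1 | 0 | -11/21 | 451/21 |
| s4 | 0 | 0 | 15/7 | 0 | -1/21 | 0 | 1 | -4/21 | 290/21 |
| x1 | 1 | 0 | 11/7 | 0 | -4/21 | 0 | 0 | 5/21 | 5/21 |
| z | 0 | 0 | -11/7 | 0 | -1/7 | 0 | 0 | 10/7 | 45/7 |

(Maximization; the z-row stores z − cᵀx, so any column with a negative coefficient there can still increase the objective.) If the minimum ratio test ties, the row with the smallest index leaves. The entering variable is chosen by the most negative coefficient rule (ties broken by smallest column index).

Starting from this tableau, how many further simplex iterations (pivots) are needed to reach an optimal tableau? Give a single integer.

2

pivot: x3 in, x1 out → z = 20/3
pivot: s2 in, x2 out → z = 9
No improving column remains; optimal.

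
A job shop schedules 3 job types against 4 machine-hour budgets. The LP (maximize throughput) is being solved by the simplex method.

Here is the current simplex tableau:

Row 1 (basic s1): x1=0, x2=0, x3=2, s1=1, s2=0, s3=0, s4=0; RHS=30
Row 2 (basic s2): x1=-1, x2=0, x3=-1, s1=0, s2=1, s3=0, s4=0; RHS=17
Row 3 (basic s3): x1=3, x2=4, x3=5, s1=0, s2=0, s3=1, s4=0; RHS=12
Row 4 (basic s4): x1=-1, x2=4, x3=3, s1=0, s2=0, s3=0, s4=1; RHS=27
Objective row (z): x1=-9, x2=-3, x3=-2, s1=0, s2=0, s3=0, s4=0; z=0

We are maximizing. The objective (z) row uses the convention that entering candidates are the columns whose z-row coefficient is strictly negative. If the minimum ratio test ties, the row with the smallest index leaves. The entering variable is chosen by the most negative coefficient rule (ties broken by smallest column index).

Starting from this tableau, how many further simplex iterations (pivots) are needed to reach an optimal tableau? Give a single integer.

pivot: x1 in, s3 out → z = 36
No improving column remains; optimal.

1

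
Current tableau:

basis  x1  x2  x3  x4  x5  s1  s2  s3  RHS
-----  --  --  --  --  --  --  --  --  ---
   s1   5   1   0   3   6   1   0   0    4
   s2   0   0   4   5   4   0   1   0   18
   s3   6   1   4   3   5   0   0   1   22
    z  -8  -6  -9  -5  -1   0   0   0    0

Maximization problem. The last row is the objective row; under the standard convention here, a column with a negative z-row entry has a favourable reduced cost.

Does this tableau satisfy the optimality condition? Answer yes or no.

no

Column x1 has objective-row coefficient -8, which is negative; an improving pivot exists, so not yet optimal.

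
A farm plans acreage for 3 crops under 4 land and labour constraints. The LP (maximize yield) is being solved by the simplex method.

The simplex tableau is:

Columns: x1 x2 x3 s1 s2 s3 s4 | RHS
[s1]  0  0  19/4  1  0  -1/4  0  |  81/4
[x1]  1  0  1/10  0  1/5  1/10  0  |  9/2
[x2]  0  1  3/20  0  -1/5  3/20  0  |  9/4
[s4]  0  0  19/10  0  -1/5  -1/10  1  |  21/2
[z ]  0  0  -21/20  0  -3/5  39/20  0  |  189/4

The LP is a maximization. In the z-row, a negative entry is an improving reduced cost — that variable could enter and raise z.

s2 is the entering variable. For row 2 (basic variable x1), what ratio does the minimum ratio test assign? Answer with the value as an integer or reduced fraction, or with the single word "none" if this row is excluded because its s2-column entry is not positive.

Ratio = RHS / (s2 entry) = (9/2) / (1/5) = 45/2.

45/2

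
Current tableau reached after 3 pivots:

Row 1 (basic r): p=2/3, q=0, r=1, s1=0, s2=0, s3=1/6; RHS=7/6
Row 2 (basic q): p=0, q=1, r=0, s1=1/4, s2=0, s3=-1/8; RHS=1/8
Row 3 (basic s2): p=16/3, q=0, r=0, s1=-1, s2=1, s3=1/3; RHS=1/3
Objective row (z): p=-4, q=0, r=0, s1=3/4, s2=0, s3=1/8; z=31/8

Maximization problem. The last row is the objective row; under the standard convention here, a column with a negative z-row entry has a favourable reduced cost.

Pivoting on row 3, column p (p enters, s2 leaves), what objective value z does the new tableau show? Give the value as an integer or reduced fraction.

33/8

Minimum ratio for p: (1/3)/(16/3) = 1/16.
z changes by −(z-row coeff of p)·ratio = −(-4)·(1/16) = 1/4.
New z = 31/8 + (1/4) = 33/8.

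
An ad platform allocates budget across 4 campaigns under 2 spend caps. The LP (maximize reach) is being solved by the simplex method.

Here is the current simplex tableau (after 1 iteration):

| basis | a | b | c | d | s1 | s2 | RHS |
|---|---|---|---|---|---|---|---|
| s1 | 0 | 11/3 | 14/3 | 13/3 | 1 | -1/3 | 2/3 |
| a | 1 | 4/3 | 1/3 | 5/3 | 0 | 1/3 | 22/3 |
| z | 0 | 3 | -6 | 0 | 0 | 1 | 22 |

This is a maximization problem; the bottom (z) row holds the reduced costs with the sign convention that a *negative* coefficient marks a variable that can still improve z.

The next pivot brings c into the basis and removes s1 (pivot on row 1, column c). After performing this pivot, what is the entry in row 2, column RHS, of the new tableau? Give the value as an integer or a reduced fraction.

51/7

Pivot element is row 1, column c: 14/3.
Normalize row 1: new (row 1, RHS) = (2/3)/(14/3) = 1/7.
row 2 ← row 2 − (1/3)·(new row 1): 22/3 − (1/3)·(1/7) = 51/7.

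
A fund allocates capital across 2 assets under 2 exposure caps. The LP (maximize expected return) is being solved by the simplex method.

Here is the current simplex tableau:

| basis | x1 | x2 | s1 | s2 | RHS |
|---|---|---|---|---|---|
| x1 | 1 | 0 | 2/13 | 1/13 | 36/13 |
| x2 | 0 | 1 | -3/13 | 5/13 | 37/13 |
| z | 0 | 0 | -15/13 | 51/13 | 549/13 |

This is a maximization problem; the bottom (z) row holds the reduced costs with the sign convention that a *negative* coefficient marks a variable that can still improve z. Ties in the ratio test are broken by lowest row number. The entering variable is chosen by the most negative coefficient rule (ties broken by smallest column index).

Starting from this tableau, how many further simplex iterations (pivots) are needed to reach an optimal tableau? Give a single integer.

1

pivot: s1 in, x1 out → z = 63
No improving column remains; optimal.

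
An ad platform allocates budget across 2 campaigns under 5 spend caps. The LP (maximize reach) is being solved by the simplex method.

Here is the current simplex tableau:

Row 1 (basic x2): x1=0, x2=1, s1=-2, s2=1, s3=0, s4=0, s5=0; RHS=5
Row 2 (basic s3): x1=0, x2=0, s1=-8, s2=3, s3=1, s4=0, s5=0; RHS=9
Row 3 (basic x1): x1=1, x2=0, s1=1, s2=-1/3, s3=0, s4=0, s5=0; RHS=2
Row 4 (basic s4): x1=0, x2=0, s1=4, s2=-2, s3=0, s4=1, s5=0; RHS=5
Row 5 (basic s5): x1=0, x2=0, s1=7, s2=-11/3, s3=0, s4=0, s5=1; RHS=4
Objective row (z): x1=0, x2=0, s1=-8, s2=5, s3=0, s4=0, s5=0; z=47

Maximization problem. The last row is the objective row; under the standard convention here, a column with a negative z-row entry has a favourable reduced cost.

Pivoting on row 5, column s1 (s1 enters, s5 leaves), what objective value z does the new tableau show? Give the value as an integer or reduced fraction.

361/7

Minimum ratio for s1: 4/7 = 4/7.
z changes by −(z-row coeff of s1)·ratio = −(-8)·(4/7) = 32/7.
New z = 47 + (32/7) = 361/7.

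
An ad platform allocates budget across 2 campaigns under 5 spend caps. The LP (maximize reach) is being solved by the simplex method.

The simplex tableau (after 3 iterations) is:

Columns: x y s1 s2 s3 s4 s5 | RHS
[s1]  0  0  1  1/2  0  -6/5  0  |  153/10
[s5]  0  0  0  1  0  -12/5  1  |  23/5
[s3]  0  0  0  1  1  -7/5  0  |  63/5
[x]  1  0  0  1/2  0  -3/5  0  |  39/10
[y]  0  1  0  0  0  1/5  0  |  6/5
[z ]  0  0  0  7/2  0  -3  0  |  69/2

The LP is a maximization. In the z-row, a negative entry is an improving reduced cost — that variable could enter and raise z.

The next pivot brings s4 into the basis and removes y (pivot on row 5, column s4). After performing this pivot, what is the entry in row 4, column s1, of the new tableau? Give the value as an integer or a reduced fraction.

0

Pivot element is row 5, column s4: 1/5.
Normalize row 5: new (row 5, s1) = 0/(1/5) = 0.
row 4 ← row 4 − (-3/5)·(new row 5): 0 − (-3/5)·0 = 0.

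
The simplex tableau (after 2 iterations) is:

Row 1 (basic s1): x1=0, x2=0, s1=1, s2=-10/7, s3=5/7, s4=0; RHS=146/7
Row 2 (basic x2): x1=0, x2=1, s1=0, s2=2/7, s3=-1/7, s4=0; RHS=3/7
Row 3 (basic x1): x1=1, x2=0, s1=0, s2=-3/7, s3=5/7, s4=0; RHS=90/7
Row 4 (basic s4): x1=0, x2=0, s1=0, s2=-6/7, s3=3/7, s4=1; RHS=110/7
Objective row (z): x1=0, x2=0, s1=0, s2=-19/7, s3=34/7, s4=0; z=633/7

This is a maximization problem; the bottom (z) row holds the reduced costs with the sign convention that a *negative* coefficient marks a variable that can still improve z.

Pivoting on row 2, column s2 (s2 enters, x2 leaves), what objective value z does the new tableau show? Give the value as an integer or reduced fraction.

Minimum ratio for s2: (3/7)/(2/7) = 3/2.
z changes by −(z-row coeff of s2)·ratio = −(-19/7)·(3/2) = 57/14.
New z = 633/7 + (57/14) = 189/2.

189/2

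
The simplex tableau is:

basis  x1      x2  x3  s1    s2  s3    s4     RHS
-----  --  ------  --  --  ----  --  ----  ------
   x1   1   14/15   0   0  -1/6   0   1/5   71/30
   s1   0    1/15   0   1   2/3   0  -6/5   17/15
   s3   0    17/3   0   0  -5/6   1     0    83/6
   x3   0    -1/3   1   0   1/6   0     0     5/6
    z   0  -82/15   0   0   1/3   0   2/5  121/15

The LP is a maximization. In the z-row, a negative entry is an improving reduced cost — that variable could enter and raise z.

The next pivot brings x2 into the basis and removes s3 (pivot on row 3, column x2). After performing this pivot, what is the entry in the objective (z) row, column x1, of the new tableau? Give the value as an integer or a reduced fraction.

0

Pivot element is row 3, column x2: 17/3.
Normalize row 3: new (row 3, x1) = 0/(17/3) = 0.
z-row ← z-row − (-82/15)·(new row 3): 0 − (-82/15)·0 = 0.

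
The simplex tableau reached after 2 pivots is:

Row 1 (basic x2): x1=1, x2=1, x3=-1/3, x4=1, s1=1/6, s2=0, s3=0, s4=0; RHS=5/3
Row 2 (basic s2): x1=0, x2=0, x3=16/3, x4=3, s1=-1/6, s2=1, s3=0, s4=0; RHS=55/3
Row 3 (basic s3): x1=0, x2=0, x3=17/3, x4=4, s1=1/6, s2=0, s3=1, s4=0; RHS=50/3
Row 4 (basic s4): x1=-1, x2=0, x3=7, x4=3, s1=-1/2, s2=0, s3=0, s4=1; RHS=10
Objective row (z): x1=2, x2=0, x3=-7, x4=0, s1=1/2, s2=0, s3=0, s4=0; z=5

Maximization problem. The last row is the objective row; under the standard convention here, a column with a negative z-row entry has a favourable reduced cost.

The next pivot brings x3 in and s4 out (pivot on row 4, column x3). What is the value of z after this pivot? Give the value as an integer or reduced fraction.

Minimum ratio for x3: 10/7 = 10/7.
z changes by −(z-row coeff of x3)·ratio = −(-7)·(10/7) = 10.
New z = 5 + 10 = 15.

15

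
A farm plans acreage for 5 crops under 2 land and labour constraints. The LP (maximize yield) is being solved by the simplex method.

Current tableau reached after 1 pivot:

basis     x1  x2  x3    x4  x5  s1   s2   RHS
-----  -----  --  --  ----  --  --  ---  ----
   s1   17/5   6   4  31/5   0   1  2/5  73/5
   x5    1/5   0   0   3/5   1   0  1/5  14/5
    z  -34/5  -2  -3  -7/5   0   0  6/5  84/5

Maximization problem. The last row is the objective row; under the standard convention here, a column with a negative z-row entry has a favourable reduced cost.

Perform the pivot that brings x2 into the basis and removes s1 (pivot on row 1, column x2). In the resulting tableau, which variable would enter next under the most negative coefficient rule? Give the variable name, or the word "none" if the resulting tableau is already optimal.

x1

Pivot element 6. New z-row = old z-row − (-2)·(row 1/6).
Updated z-row coefficients: x1: -17/3, x2: 0, x3: -5/3, x4: 2/3, x5: 0, s1: 1/3, s2: 4/3.
The most negative is -17/3 in column x1, so x1 would enter next.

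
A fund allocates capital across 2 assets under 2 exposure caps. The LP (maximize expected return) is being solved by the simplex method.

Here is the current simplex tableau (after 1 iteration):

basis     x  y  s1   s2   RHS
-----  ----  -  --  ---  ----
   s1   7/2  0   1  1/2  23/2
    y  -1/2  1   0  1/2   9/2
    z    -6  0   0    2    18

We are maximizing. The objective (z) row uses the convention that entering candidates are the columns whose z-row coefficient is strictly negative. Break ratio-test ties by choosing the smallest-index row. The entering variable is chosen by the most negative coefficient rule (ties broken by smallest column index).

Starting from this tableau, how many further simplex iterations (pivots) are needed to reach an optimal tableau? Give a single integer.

1

pivot: x in, s1 out → z = 264/7
No improving column remains; optimal.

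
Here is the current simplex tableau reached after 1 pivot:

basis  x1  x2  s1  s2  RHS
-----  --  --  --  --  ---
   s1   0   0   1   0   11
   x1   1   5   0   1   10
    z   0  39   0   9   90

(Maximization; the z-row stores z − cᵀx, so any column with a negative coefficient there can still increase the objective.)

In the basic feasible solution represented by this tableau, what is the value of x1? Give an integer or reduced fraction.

10

x1 is basic (row 2); its value is the RHS of that row: 10.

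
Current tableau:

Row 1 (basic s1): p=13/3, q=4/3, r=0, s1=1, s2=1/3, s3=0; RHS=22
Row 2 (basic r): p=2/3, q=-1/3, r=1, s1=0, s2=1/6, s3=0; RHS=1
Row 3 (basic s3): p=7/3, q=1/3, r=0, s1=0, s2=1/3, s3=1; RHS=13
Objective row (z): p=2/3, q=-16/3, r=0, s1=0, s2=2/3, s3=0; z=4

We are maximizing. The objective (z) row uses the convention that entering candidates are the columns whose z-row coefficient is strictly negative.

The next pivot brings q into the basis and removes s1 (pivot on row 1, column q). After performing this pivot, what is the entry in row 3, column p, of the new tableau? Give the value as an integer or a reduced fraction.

5/4

Pivot element is row 1, column q: 4/3.
Normalize row 1: new (row 1, p) = (13/3)/(4/3) = 13/4.
row 3 ← row 3 − (1/3)·(new row 1): 7/3 − (1/3)·(13/4) = 5/4.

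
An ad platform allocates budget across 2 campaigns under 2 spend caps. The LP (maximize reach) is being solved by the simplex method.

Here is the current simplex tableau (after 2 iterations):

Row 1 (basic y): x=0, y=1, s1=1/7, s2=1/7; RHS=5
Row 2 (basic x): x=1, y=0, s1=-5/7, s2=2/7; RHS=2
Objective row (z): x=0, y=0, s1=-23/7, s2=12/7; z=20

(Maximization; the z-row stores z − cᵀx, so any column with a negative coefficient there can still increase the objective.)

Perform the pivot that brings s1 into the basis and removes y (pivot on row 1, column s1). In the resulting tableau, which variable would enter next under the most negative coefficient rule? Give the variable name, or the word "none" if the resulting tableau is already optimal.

Pivot element 1/7. New z-row = old z-row − (-23/7)·(row 1/(1/7)).
Updated z-row coefficients: x: 0, y: 23, s1: 0, s2: 5.
No coefficient is strictly negative; the tableau after this pivot is optimal.

none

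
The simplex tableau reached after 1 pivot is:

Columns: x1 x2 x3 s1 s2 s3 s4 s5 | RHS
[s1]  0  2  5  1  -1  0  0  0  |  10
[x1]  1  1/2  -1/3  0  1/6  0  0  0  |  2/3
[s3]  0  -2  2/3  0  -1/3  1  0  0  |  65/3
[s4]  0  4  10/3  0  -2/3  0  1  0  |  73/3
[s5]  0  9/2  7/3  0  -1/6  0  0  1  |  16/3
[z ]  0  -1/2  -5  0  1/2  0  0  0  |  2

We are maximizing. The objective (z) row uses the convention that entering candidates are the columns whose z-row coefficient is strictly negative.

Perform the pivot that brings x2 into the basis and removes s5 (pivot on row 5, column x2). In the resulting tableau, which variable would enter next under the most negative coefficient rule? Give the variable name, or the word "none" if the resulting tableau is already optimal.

Pivot element 9/2. New z-row = old z-row − (-1/2)·(row 5/(9/2)).
Updated z-row coefficients: x1: 0, x2: 0, x3: -128/27, s1: 0, s2: 13/27, s3: 0, s4: 0, s5: 1/9.
The most negative is -128/27 in column x3, so x3 would enter next.

x3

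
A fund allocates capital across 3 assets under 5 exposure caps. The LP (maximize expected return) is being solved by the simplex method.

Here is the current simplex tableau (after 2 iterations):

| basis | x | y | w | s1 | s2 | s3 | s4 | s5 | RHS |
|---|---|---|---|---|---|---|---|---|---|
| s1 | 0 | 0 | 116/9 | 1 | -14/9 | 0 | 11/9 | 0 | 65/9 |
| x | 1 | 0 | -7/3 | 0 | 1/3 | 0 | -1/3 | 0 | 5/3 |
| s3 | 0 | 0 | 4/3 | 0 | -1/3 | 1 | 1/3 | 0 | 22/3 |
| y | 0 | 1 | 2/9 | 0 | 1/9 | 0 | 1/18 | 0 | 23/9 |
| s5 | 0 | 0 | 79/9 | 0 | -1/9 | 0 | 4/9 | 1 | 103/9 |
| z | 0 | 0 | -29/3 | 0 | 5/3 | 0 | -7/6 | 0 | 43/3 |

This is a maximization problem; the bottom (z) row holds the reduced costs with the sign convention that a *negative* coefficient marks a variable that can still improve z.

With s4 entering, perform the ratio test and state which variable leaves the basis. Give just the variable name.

Ratios: row 1 (s1): (65/9)/(11/9) = 65/11; row 2 (x): entry -1/3 ≤ 0, skip; row 3 (s3): (22/3)/(1/3) = 22; row 4 (y): (23/9)/(1/18) = 46; row 5 (s5): (103/9)/(4/9) = 103/4.
Minimum ratio 65/11 is in the s1 row, so s1 leaves.

s1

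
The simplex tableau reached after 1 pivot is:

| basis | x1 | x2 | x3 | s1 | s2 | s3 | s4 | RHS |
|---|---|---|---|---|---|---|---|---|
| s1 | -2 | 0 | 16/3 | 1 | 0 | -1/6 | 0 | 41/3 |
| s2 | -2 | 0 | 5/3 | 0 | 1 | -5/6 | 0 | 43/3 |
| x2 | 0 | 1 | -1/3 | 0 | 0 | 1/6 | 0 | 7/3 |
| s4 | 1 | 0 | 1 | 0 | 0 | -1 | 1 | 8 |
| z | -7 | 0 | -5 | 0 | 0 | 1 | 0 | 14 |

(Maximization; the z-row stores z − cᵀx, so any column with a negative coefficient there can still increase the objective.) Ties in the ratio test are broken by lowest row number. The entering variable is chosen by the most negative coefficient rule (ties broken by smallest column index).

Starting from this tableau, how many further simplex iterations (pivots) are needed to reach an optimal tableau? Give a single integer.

pivot: x1 in, s4 out → z = 70
pivot: s3 in, x2 out → z = 154
pivot: x3 in, s1 out → z = 354
No improving column remains; optimal.

3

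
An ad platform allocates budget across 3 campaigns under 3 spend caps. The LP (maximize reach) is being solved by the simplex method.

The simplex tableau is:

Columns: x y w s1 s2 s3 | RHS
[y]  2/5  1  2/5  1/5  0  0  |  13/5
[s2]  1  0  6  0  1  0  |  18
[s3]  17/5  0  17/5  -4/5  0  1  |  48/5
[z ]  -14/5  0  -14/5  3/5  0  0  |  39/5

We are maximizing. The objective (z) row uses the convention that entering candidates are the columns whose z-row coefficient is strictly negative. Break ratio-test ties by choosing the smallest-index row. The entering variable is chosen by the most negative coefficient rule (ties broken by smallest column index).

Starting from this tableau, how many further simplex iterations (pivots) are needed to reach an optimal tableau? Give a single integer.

pivot: x in, s3 out → z = 267/17
pivot: s1 in, y out → z = 16
No improving column remains; optimal.

2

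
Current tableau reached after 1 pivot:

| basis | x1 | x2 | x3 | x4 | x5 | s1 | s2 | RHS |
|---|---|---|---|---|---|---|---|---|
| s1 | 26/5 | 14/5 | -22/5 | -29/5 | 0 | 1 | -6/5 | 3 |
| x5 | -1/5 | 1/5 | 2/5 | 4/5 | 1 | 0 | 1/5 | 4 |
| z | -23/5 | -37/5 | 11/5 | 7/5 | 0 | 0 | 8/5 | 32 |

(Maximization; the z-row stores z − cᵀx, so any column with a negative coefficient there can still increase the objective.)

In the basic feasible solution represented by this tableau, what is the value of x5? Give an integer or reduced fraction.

4

x5 is basic (row 2); its value is the RHS of that row: 4.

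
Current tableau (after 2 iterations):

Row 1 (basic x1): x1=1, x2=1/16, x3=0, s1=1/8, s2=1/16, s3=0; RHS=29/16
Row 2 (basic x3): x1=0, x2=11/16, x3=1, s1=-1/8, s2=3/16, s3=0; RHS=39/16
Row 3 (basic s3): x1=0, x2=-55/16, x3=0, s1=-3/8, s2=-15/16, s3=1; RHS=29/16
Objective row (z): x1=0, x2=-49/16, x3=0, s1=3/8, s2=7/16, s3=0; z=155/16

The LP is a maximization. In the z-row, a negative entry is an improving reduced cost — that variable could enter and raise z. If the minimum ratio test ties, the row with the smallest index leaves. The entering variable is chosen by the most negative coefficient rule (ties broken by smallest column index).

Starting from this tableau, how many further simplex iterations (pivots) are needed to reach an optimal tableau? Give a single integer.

pivot: x2 in, x3 out → z = 226/11
pivot: s1 in, x1 out → z = 68/3
No improving column remains; optimal.

2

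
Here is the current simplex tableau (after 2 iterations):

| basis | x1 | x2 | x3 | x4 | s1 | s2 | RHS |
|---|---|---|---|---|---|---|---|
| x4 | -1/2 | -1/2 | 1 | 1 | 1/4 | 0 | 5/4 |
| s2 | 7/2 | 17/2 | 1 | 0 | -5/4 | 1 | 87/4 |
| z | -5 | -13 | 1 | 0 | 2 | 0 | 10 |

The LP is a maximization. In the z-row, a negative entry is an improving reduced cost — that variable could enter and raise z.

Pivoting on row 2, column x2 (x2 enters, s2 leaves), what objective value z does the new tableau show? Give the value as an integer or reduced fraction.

Minimum ratio for x2: (87/4)/(17/2) = 87/34.
z changes by −(z-row coeff of x2)·ratio = −(-13)·(87/34) = 1131/34.
New z = 10 + (1131/34) = 1471/34.

1471/34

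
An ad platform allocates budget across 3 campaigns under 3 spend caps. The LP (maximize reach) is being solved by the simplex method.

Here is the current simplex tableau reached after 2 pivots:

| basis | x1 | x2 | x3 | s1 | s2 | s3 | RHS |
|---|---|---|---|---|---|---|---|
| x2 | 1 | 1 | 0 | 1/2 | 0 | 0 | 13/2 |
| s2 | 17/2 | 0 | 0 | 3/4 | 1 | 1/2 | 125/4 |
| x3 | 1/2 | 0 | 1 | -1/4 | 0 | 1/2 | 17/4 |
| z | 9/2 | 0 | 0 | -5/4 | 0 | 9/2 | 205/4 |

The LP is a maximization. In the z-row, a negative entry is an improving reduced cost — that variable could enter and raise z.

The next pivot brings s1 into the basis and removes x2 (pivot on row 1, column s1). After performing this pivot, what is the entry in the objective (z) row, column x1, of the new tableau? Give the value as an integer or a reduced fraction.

7

Pivot element is row 1, column s1: 1/2.
Normalize row 1: new (row 1, x1) = 1/(1/2) = 2.
z-row ← z-row − (-5/4)·(new row 1): 9/2 − (-5/4)·2 = 7.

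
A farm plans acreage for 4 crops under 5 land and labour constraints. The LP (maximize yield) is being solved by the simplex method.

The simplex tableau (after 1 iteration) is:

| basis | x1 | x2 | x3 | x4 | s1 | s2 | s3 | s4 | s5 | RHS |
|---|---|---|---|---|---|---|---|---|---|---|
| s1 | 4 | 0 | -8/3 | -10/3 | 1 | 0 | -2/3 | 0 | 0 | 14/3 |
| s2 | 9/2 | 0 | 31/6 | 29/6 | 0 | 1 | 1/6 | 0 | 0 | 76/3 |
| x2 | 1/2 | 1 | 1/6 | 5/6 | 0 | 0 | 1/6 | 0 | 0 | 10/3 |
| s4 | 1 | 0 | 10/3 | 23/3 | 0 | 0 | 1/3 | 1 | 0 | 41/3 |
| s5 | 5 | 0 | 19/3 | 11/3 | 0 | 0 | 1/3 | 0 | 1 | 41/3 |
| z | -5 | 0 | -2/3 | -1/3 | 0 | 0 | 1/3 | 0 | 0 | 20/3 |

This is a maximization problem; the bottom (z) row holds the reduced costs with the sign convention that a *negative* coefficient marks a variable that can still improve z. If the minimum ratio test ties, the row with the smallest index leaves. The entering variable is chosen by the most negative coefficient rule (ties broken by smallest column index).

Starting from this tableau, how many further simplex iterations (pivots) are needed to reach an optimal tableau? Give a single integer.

pivot: x1 in, s1 out → z = 25/2
pivot: x4 in, s5 out → z = 17
No improving column remains; optimal.

2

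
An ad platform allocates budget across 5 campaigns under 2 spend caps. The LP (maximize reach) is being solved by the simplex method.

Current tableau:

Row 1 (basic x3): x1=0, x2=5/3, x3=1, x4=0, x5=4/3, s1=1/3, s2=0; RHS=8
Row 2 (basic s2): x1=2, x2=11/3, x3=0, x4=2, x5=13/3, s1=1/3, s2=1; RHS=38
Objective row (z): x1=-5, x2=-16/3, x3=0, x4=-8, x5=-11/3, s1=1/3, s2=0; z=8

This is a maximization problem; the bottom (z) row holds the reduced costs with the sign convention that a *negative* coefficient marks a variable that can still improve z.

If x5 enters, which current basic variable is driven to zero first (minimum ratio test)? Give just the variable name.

x3

Ratios: row 1 (x3): 8/(4/3) = 6; row 2 (s2): 38/(13/3) = 114/13.
Minimum ratio 6 is in the x3 row, so x3 leaves.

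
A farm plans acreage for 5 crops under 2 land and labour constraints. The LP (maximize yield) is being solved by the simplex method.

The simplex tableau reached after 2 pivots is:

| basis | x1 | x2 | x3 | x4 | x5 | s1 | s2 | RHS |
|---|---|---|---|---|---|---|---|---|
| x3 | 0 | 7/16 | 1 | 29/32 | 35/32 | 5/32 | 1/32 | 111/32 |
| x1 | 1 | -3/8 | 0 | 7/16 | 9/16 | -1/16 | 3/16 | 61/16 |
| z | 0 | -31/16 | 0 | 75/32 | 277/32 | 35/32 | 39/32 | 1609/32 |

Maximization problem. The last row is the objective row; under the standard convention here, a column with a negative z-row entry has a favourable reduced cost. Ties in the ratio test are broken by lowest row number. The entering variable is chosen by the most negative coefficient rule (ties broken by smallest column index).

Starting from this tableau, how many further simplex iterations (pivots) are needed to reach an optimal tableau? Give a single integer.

1

pivot: x2 in, x3 out → z = 919/14
No improving column remains; optimal.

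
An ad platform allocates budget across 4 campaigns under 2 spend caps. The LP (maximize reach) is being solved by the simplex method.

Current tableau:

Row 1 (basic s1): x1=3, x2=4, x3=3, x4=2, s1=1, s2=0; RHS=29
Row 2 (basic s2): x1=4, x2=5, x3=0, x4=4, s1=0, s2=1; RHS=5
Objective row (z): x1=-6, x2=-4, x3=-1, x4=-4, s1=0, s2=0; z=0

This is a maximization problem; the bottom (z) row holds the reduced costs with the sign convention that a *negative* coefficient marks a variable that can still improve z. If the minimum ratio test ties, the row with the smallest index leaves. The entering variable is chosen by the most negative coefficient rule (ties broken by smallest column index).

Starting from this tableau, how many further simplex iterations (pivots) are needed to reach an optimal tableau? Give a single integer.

pivot: x1 in, s2 out → z = 15/2
pivot: x3 in, s1 out → z = 191/12
No improving column remains; optimal.

2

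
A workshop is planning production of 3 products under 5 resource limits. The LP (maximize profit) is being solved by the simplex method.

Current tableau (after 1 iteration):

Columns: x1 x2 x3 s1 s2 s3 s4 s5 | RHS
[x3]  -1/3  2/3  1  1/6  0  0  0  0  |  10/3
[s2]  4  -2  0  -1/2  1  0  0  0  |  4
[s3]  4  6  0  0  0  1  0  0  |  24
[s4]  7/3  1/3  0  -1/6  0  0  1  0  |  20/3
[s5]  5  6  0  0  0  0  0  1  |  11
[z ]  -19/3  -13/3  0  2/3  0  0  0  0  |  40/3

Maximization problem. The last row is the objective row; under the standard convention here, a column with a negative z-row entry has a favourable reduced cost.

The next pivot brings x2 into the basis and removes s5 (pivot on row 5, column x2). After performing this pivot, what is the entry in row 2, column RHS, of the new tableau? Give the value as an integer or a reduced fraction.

Pivot element is row 5, column x2: 6.
Normalize row 5: new (row 5, RHS) = 11/6 = 11/6.
row 2 ← row 2 − (-2)·(new row 5): 4 − (-2)·(11/6) = 23/3.

23/3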